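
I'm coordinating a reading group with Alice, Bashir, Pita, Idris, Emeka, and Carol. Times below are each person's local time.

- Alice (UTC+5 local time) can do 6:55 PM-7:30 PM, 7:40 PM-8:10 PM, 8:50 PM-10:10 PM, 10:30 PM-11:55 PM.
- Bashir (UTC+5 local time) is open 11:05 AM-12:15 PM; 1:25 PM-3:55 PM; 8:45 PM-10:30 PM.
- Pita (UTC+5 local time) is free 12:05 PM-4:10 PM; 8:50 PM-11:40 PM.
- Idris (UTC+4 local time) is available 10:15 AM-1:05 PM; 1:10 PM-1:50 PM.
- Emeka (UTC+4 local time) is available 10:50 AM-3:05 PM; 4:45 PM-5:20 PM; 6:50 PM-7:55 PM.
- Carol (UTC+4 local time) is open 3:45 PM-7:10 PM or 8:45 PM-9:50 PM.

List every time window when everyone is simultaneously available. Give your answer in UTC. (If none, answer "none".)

none

Alice in UTC: 13:55-14:30, 14:40-15:10, 15:50-17:10, 17:30-18:55 (subtract 5h to convert from UTC+5).
Bashir in UTC: 06:05-07:15, 08:25-10:55, 15:45-17:30 (subtract 5h to convert from UTC+5).
Pita in UTC: 07:05-11:10, 15:50-18:40 (subtract 5h to convert from UTC+5).
Idris in UTC: 06:15-09:05, 09:10-09:50 (subtract 4h to convert from UTC+4).
Emeka in UTC: 06:50-11:05, 12:45-13:20, 14:50-15:55 (subtract 4h to convert from UTC+4).
Carol in UTC: 11:45-15:10, 16:45-17:50 (subtract 4h to convert from UTC+4).
Alice ∩ Bashir: 15:50-17:10.
Alice ∩ Bashir ∩ Pita: 15:50-17:10.
Alice ∩ Bashir ∩ Pita ∩ Idris: ∅.
Alice ∩ Bashir ∩ Pita ∩ Idris ∩ Emeka: ∅.
Alice ∩ Bashir ∩ Pita ∩ Idris ∩ Emeka ∩ Carol: ∅.
There is no time when everyone is free.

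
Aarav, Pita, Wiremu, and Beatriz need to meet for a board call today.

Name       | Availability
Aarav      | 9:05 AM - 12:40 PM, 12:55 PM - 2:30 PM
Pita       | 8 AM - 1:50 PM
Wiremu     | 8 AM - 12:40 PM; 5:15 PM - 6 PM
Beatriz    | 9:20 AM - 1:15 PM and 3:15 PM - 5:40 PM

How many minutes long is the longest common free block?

200

Aarav ∩ Pita: 09:05-12:40, 12:55-13:50.
Aarav ∩ Pita ∩ Wiremu: 09:05-12:40.
Aarav ∩ Pita ∩ Wiremu ∩ Beatriz: 09:20-12:40.
So the common availability across everyone is 09:20-12:40.
The longest is 09:20-12:40 at 200 minutes.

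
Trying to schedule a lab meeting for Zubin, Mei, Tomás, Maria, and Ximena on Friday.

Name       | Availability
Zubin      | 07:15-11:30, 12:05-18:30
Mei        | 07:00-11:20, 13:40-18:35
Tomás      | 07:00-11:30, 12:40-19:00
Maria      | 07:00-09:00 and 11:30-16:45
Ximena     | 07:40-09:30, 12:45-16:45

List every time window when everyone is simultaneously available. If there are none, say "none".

07:40-09:00, 13:40-16:45

Zubin ∩ Mei: 07:15-11:20, 13:40-18:30.
Zubin ∩ Mei ∩ Tomás: 07:15-11:20, 13:40-18:30.
Zubin ∩ Mei ∩ Tomás ∩ Maria: 07:15-09:00, 13:40-16:45.
Zubin ∩ Mei ∩ Tomás ∩ Maria ∩ Ximena: 07:40-09:00, 13:40-16:45.
So the common availability across everyone is 07:40-09:00, 13:40-16:45.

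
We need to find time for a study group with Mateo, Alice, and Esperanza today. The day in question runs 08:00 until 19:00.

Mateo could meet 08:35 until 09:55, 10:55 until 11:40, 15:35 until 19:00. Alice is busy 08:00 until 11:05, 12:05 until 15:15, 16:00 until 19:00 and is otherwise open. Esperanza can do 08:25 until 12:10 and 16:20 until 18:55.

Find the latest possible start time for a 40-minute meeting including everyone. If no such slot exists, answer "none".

none

Mateo free: 08:35-09:55, 10:55-11:40, 15:35-19:00.
Alice free: 11:05-12:05, 15:15-16:00 (invert busy blocks within the working day).
Esperanza free: 08:25-12:10, 16:20-18:55.
Mateo ∩ Alice: 11:05-11:40, 15:35-16:00.
Mateo ∩ Alice ∩ Esperanza: 11:05-11:40.
No common window is at least 40 minutes long.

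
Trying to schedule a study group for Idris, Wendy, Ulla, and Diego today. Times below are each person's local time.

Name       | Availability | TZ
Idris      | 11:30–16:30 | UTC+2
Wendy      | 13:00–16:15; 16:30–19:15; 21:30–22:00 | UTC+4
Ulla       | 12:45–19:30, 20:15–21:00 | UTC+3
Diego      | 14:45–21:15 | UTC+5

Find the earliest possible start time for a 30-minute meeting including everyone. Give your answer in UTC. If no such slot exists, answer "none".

09:45

Idris in UTC: 09:30-14:30 (subtract 2h to convert from UTC+2).
Wendy in UTC: 09:00-12:15, 12:30-15:15, 17:30-18:00 (subtract 4h to convert from UTC+4).
Ulla in UTC: 09:45-16:30, 17:15-18:00 (subtract 3h to convert from UTC+3).
Diego in UTC: 09:45-16:15 (subtract 5h to convert from UTC+5).
Idris ∩ Wendy: 09:30-12:15, 12:30-14:30.
Idris ∩ Wendy ∩ Ulla: 09:45-12:15, 12:30-14:30.
Idris ∩ Wendy ∩ Ulla ∩ Diego: 09:45-12:15, 12:30-14:30.
Those are the intersection windows.
The first common window of at least 30 minutes is 09:45-12:15, so the earliest start is 09:45.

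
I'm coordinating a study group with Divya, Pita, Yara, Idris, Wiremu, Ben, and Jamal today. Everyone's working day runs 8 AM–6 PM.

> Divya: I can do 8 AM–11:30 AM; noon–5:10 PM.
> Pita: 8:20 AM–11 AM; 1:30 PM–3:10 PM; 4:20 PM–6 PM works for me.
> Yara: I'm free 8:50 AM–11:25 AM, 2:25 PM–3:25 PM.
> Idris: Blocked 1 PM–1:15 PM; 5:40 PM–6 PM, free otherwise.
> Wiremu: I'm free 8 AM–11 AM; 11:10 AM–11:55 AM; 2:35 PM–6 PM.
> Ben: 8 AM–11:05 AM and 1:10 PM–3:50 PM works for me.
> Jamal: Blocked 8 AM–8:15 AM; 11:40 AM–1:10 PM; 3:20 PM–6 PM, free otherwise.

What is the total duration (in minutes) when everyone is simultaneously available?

Divya free: 08:00-11:30, 12:00-17:10.
Pita free: 08:20-11:00, 13:30-15:10, 16:20-18:00.
Yara free: 08:50-11:25, 14:25-15:25.
Idris free: 08:00-13:00, 13:15-17:40 (invert busy blocks within the working day).
Wiremu free: 08:00-11:00, 11:10-11:55, 14:35-18:00.
Ben free: 08:00-11:05, 13:10-15:50.
Jamal free: 08:15-11:40, 13:10-15:20 (invert busy blocks within the working day).
Divya ∩ Pita: 08:20-11:00, 13:30-15:10, 16:20-17:10.
Divya ∩ Pita ∩ Yara: 08:50-11:00, 14:25-15:10.
Divya ∩ Pita ∩ Yara ∩ Idris: 08:50-11:00, 14:25-15:10.
Divya ∩ Pita ∩ Yara ∩ Idris ∩ Wiremu: 08:50-11:00, 14:35-15:10.
Divya ∩ Pita ∩ Yara ∩ Idris ∩ Wiremu ∩ Ben: 08:50-11:00, 14:35-15:10.
Divya ∩ Pita ∩ Yara ∩ Idris ∩ Wiremu ∩ Ben ∩ Jamal: 08:50-11:00, 14:35-15:10.
Summing the common windows: 130 + 35 = 165 minutes.

165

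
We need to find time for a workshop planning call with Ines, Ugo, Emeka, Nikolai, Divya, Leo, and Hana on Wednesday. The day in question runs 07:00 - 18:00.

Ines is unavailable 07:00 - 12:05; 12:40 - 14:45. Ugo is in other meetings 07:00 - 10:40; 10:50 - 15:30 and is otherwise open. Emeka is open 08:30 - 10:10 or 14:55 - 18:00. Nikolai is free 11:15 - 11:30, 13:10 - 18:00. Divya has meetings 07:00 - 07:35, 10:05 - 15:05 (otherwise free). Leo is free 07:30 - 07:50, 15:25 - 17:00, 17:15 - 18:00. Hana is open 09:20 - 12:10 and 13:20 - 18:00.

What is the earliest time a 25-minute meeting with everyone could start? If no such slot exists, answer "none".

15:30

Ines free: 12:05-12:40, 14:45-18:00 (invert busy blocks within the working day).
Ugo free: 10:40-10:50, 15:30-18:00 (invert busy blocks within the working day).
Emeka free: 08:30-10:10, 14:55-18:00.
Nikolai free: 11:15-11:30, 13:10-18:00.
Divya free: 07:35-10:05, 15:05-18:00 (invert busy blocks within the working day).
Leo free: 07:30-07:50, 15:25-17:00, 17:15-18:00.
Hana free: 09:20-12:10, 13:20-18:00.
Ines ∩ Ugo: 15:30-18:00.
Ines ∩ Ugo ∩ Emeka: 15:30-18:00.
Ines ∩ Ugo ∩ Emeka ∩ Nikolai: 15:30-18:00.
Ines ∩ Ugo ∩ Emeka ∩ Nikolai ∩ Divya: 15:30-18:00.
Ines ∩ Ugo ∩ Emeka ∩ Nikolai ∩ Divya ∩ Leo: 15:30-17:00, 17:15-18:00.
Ines ∩ Ugo ∩ Emeka ∩ Nikolai ∩ Divya ∩ Leo ∩ Hana: 15:30-17:00, 17:15-18:00.
The first common window of at least 25 minutes is 15:30-17:00, so the earliest start is 15:30.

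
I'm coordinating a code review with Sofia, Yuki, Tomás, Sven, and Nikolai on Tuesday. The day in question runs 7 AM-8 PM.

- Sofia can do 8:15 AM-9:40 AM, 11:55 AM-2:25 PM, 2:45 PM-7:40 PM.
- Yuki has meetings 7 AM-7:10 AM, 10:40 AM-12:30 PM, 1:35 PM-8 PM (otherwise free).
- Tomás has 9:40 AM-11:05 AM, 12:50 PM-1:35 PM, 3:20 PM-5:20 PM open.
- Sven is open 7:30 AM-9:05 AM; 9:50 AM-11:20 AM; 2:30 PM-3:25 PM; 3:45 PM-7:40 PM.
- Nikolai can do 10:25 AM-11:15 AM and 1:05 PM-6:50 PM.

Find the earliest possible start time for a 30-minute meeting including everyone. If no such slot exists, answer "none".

Sofia free: 08:15-09:40, 11:55-14:25, 14:45-19:40.
Yuki free: 07:10-10:40, 12:30-13:35 (invert busy blocks within the working day).
Tomás free: 09:40-11:05, 12:50-13:35, 15:20-17:20.
Sven free: 07:30-09:05, 09:50-11:20, 14:30-15:25, 15:45-19:40.
Nikolai free: 10:25-11:15, 13:05-18:50.
Sofia ∩ Yuki: 08:15-09:40, 12:30-13:35.
Sofia ∩ Yuki ∩ Tomás: 12:50-13:35.
Sofia ∩ Yuki ∩ Tomás ∩ Sven: ∅.
Sofia ∩ Yuki ∩ Tomás ∩ Sven ∩ Nikolai: ∅.
There is no time when everyone is free.
No common window is at least 30 minutes long.

none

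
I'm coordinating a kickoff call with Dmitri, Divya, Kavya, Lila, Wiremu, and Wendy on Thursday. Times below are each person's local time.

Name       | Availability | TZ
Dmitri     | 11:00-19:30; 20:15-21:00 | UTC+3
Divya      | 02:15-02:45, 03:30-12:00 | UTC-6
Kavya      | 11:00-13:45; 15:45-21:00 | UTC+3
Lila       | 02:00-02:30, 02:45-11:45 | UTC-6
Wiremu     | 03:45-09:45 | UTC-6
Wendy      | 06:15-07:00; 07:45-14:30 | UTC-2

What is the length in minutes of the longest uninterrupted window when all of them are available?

Dmitri in UTC: 08:00-16:30, 17:15-18:00 (subtract 3h to convert from UTC+3).
Divya in UTC: 08:15-08:45, 09:30-18:00 (add 6h to convert from UTC-6).
Kavya in UTC: 08:00-10:45, 12:45-18:00 (subtract 3h to convert from UTC+3).
Lila in UTC: 08:00-08:30, 08:45-17:45 (add 6h to convert from UTC-6).
Wiremu in UTC: 09:45-15:45 (add 6h to convert from UTC-6).
Wendy in UTC: 08:15-09:00, 09:45-16:30 (add 2h to convert from UTC-2).
Dmitri ∩ Divya: 08:15-08:45, 09:30-16:30, 17:15-18:00.
Dmitri ∩ Divya ∩ Kavya: 08:15-08:45, 09:30-10:45, 12:45-16:30, 17:15-18:00.
Dmitri ∩ Divya ∩ Kavya ∩ Lila: 08:15-08:30, 09:30-10:45, 12:45-16:30, 17:15-17:45.
Dmitri ∩ Divya ∩ Kavya ∩ Lila ∩ Wiremu: 09:45-10:45, 12:45-15:45.
Dmitri ∩ Divya ∩ Kavya ∩ Lila ∩ Wiremu ∩ Wendy: 09:45-10:45, 12:45-15:45.
The longest is 12:45-15:45 at 180 minutes.

180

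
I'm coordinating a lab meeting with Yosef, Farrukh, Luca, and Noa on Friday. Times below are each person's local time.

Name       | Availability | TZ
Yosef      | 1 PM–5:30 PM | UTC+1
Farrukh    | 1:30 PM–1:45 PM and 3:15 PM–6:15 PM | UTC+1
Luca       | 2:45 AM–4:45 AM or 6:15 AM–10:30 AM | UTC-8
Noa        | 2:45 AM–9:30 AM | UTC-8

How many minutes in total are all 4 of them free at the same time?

Yosef in UTC: 12:00-16:30 (subtract 1h to convert from UTC+1).
Farrukh in UTC: 12:30-12:45, 14:15-17:15 (subtract 1h to convert from UTC+1).
Luca in UTC: 10:45-12:45, 14:15-18:30 (add 8h to convert from UTC-8).
Noa in UTC: 10:45-17:30 (add 8h to convert from UTC-8).
Yosef ∩ Farrukh: 12:30-12:45, 14:15-16:30.
Yosef ∩ Farrukh ∩ Luca: 12:30-12:45, 14:15-16:30.
Yosef ∩ Farrukh ∩ Luca ∩ Noa: 12:30-12:45, 14:15-16:30.
Summing the common windows: 15 + 135 = 150 minutes.

150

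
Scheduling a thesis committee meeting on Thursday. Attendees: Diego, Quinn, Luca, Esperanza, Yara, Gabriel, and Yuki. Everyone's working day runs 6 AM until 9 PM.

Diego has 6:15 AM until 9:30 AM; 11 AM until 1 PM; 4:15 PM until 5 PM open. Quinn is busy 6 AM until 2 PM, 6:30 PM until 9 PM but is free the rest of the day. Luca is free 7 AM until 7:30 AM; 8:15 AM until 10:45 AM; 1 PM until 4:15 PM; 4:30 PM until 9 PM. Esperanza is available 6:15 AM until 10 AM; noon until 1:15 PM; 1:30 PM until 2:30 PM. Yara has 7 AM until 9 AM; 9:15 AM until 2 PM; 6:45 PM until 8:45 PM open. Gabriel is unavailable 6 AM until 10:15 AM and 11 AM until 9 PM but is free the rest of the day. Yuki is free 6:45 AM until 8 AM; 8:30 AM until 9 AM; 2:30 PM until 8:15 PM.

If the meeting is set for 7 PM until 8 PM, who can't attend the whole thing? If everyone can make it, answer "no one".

Diego free: 06:15-09:30, 11:00-13:00, 16:15-17:00.
Quinn free: 14:00-18:30 (invert busy blocks within the working day).
Luca free: 07:00-07:30, 08:15-10:45, 13:00-16:15, 16:30-21:00.
Esperanza free: 06:15-10:00, 12:00-13:15, 13:30-14:30.
Yara free: 07:00-09:00, 09:15-14:00, 18:45-20:45.
Gabriel free: 10:15-11:00 (invert busy blocks within the working day).
Yuki free: 06:45-08:00, 08:30-09:00, 14:30-20:15.
Diego: not fully free for 19:00-20:00. Quinn: not fully free for 19:00-20:00. Luca: free for 19:00-20:00. Esperanza: not fully free for 19:00-20:00. Yara: free for 19:00-20:00. Gabriel: not fully free for 19:00-20:00. Yuki: free for 19:00-20:00.

Diego, Esperanza, Gabriel, Quinn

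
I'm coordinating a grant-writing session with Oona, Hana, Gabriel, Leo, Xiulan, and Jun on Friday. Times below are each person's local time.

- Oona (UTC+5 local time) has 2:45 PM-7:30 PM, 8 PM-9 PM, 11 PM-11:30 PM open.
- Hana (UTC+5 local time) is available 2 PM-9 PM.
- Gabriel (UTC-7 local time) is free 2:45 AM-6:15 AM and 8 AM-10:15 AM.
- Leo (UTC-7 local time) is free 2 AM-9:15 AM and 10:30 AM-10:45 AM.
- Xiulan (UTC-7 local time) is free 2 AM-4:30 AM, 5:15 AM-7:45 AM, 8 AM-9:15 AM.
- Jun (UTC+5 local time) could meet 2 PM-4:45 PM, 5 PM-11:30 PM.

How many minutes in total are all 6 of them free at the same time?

225

Oona in UTC: 09:45-14:30, 15:00-16:00, 18:00-18:30 (subtract 5h to convert from UTC+5).
Hana in UTC: 09:00-16:00 (subtract 5h to convert from UTC+5).
Gabriel in UTC: 09:45-13:15, 15:00-17:15 (add 7h to convert from UTC-7).
Leo in UTC: 09:00-16:15, 17:30-17:45 (add 7h to convert from UTC-7).
Xiulan in UTC: 09:00-11:30, 12:15-14:45, 15:00-16:15 (add 7h to convert from UTC-7).
Jun in UTC: 09:00-11:45, 12:00-18:30 (subtract 5h to convert from UTC+5).
Oona ∩ Hana: 09:45-14:30, 15:00-16:00.
Oona ∩ Hana ∩ Gabriel: 09:45-13:15, 15:00-16:00.
Oona ∩ Hana ∩ Gabriel ∩ Leo: 09:45-13:15, 15:00-16:00.
Oona ∩ Hana ∩ Gabriel ∩ Leo ∩ Xiulan: 09:45-11:30, 12:15-13:15, 15:00-16:00.
Oona ∩ Hana ∩ Gabriel ∩ Leo ∩ Xiulan ∩ Jun: 09:45-11:30, 12:15-13:15, 15:00-16:00.
So the common availability across everyone is 09:45-11:30, 12:15-13:15, 15:00-16:00.
Summing the common windows: 105 + 60 + 60 = 225 minutes.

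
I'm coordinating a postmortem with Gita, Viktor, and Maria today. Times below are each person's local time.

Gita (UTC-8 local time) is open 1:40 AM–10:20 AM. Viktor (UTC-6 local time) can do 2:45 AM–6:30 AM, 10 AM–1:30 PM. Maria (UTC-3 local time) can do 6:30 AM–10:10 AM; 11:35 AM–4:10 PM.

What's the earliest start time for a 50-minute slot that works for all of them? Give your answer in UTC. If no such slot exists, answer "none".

09:40

Gita in UTC: 09:40-18:20 (add 8h to convert from UTC-8).
Viktor in UTC: 08:45-12:30, 16:00-19:30 (add 6h to convert from UTC-6).
Maria in UTC: 09:30-13:10, 14:35-19:10 (add 3h to convert from UTC-3).
Gita ∩ Viktor: 09:40-12:30, 16:00-18:20.
Gita ∩ Viktor ∩ Maria: 09:40-12:30, 16:00-18:20.
The first common window of at least 50 minutes is 09:40-12:30, so the earliest start is 09:40.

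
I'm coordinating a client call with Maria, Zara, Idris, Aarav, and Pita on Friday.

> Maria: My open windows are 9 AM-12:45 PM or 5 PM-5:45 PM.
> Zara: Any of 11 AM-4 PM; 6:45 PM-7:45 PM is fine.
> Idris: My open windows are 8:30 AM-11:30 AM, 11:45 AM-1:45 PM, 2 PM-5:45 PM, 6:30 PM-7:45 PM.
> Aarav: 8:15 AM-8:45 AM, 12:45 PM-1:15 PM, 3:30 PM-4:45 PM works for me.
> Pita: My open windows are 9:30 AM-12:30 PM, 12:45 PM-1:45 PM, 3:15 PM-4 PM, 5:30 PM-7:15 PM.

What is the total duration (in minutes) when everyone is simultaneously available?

Maria ∩ Zara: 11:00-12:45.
Maria ∩ Zara ∩ Idris: 11:00-11:30, 11:45-12:45.
Maria ∩ Zara ∩ Idris ∩ Aarav: ∅.
Maria ∩ Zara ∩ Idris ∩ Aarav ∩ Pita: ∅.
There is no time when everyone is free.
There is no common window, so the total is 0 minutes.

0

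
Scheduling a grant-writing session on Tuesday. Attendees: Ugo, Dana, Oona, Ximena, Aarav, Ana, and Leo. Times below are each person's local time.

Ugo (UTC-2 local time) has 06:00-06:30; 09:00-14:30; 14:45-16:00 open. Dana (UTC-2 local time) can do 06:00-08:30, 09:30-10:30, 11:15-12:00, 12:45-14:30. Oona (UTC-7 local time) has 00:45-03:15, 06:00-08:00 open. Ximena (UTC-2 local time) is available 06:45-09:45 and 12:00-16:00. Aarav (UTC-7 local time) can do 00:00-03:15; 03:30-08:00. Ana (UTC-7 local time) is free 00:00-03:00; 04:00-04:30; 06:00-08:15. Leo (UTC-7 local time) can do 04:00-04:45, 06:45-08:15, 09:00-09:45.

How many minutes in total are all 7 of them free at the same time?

15

Ugo in UTC: 08:00-08:30, 11:00-16:30, 16:45-18:00 (add 2h to convert from UTC-2).
Dana in UTC: 08:00-10:30, 11:30-12:30, 13:15-14:00, 14:45-16:30 (add 2h to convert from UTC-2).
Oona in UTC: 07:45-10:15, 13:00-15:00 (add 7h to convert from UTC-7).
Ximena in UTC: 08:45-11:45, 14:00-18:00 (add 2h to convert from UTC-2).
Aarav in UTC: 07:00-10:15, 10:30-15:00 (add 7h to convert from UTC-7).
Ana in UTC: 07:00-10:00, 11:00-11:30, 13:00-15:15 (add 7h to convert from UTC-7).
Leo in UTC: 11:00-11:45, 13:45-15:15, 16:00-16:45 (add 7h to convert from UTC-7).
Ugo ∩ Dana: 08:00-08:30, 11:30-12:30, 13:15-14:00, 14:45-16:30.
Ugo ∩ Dana ∩ Oona: 08:00-08:30, 13:15-14:00, 14:45-15:00.
Ugo ∩ Dana ∩ Oona ∩ Ximena: 14:45-15:00.
Ugo ∩ Dana ∩ Oona ∩ Ximena ∩ Aarav: 14:45-15:00.
Ugo ∩ Dana ∩ Oona ∩ Ximena ∩ Aarav ∩ Ana: 14:45-15:00.
Ugo ∩ Dana ∩ Oona ∩ Ximena ∩ Aarav ∩ Ana ∩ Leo: 14:45-15:00.
That's a single block of 15 minutes.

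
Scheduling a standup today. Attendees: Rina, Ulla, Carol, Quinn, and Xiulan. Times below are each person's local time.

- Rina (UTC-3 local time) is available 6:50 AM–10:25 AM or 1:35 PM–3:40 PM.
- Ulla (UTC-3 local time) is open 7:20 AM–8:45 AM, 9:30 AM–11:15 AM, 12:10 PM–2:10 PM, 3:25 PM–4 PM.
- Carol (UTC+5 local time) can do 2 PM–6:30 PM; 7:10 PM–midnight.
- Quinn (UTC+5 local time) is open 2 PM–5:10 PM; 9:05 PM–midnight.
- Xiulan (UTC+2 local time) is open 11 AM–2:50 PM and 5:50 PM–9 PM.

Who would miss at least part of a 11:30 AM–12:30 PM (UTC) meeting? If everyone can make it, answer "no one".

Quinn, Ulla

Rina in UTC: 09:50-13:25, 16:35-18:40 (add 3h to convert from UTC-3).
Ulla in UTC: 10:20-11:45, 12:30-14:15, 15:10-17:10, 18:25-19:00 (add 3h to convert from UTC-3).
Carol in UTC: 09:00-13:30, 14:10-19:00 (subtract 5h to convert from UTC+5).
Quinn in UTC: 09:00-12:10, 16:05-19:00 (subtract 5h to convert from UTC+5).
Xiulan in UTC: 09:00-12:50, 15:50-19:00 (subtract 2h to convert from UTC+2).
Rina: free for 11:30-12:30. Ulla: not fully free for 11:30-12:30. Carol: free for 11:30-12:30. Quinn: not fully free for 11:30-12:30. Xiulan: free for 11:30-12:30.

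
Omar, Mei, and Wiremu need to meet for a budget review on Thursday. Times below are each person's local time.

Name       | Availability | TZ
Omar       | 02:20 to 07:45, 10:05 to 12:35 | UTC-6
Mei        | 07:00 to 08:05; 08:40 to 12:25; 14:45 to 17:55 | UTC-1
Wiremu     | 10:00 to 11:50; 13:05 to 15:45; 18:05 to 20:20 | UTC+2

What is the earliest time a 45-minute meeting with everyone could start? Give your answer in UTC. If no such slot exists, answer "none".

Omar in UTC: 08:20-13:45, 16:05-18:35 (add 6h to convert from UTC-6).
Mei in UTC: 08:00-09:05, 09:40-13:25, 15:45-18:55 (add 1h to convert from UTC-1).
Wiremu in UTC: 08:00-09:50, 11:05-13:45, 16:05-18:20 (subtract 2h to convert from UTC+2).
Omar ∩ Mei: 08:20-09:05, 09:40-13:25, 16:05-18:35.
Omar ∩ Mei ∩ Wiremu: 08:20-09:05, 09:40-09:50, 11:05-13:25, 16:05-18:20.
The first common window of at least 45 minutes is 08:20-09:05, so the earliest start is 08:20.

08:20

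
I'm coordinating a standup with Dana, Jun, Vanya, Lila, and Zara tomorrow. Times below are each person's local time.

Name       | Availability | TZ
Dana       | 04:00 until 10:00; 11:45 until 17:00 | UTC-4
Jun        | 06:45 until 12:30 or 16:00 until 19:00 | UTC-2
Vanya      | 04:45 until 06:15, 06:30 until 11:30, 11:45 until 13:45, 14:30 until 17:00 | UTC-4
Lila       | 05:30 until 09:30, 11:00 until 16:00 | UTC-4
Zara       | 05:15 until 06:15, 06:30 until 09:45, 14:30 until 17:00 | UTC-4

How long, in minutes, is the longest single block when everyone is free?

180

Dana in UTC: 08:00-14:00, 15:45-21:00 (add 4h to convert from UTC-4).
Jun in UTC: 08:45-14:30, 18:00-21:00 (add 2h to convert from UTC-2).
Vanya in UTC: 08:45-10:15, 10:30-15:30, 15:45-17:45, 18:30-21:00 (add 4h to convert from UTC-4).
Lila in UTC: 09:30-13:30, 15:00-20:00 (add 4h to convert from UTC-4).
Zara in UTC: 09:15-10:15, 10:30-13:45, 18:30-21:00 (add 4h to convert from UTC-4).
Dana ∩ Jun: 08:45-14:00, 18:00-21:00.
Dana ∩ Jun ∩ Vanya: 08:45-10:15, 10:30-14:00, 18:30-21:00.
Dana ∩ Jun ∩ Vanya ∩ Lila: 09:30-10:15, 10:30-13:30, 18:30-20:00.
Dana ∩ Jun ∩ Vanya ∩ Lila ∩ Zara: 09:30-10:15, 10:30-13:30, 18:30-20:00.
The longest is 10:30-13:30 at 180 minutes.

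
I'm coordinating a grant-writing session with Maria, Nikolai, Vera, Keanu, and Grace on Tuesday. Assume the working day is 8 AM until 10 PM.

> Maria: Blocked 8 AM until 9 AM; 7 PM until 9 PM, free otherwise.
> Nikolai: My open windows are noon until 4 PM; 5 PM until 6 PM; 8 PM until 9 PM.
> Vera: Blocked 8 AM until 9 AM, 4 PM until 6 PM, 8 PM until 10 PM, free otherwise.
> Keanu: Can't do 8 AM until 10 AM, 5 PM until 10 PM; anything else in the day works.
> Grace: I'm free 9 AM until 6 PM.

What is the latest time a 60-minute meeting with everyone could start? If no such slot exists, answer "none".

Maria free: 09:00-19:00, 21:00-22:00 (invert busy blocks within the working day).
Nikolai free: 12:00-16:00, 17:00-18:00, 20:00-21:00.
Vera free: 09:00-16:00, 18:00-20:00 (invert busy blocks within the working day).
Keanu free: 10:00-17:00 (invert busy blocks within the working day).
Grace free: 09:00-18:00.
Maria ∩ Nikolai: 12:00-16:00, 17:00-18:00.
Maria ∩ Nikolai ∩ Vera: 12:00-16:00.
Maria ∩ Nikolai ∩ Vera ∩ Keanu: 12:00-16:00.
Maria ∩ Nikolai ∩ Vera ∩ Keanu ∩ Grace: 12:00-16:00.
So the common availability across everyone is 12:00-16:00.
The last common window of at least 60 minutes is 12:00-16:00; a 60-minute meeting can start as late as 15:00 and still end by 16:00.

15:00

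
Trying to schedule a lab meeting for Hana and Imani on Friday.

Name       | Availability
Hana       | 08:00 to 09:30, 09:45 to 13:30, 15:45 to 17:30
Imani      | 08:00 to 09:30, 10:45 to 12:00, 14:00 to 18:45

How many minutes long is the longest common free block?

105

Hana ∩ Imani: 08:00-09:30, 10:45-12:00, 15:45-17:30.
So the common availability across everyone is 08:00-09:30, 10:45-12:00, 15:45-17:30.
The longest is 15:45-17:30 at 105 minutes.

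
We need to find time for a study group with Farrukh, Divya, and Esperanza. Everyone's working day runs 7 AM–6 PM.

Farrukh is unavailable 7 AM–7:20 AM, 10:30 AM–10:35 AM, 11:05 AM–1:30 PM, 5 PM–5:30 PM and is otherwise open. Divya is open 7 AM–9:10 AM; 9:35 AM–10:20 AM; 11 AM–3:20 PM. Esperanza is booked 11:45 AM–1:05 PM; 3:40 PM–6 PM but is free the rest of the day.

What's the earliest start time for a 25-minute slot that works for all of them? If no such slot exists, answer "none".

Farrukh free: 07:20-10:30, 10:35-11:05, 13:30-17:00, 17:30-18:00 (invert busy blocks within the working day).
Divya free: 07:00-09:10, 09:35-10:20, 11:00-15:20.
Esperanza free: 07:00-11:45, 13:05-15:40 (invert busy blocks within the working day).
Farrukh ∩ Divya: 07:20-09:10, 09:35-10:20, 11:00-11:05, 13:30-15:20.
Farrukh ∩ Divya ∩ Esperanza: 07:20-09:10, 09:35-10:20, 11:00-11:05, 13:30-15:20.
Those are the intersection windows.
The first common window of at least 25 minutes is 07:20-09:10, so the earliest start is 07:20.

07:20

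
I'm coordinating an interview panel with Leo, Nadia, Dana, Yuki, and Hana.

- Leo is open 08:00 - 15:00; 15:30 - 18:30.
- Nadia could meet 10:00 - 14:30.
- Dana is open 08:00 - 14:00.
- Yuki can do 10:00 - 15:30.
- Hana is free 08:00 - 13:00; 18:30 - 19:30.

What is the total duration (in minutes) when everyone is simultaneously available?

Leo ∩ Nadia: 10:00-14:30.
Leo ∩ Nadia ∩ Dana: 10:00-14:00.
Leo ∩ Nadia ∩ Dana ∩ Yuki: 10:00-14:00.
Leo ∩ Nadia ∩ Dana ∩ Yuki ∩ Hana: 10:00-13:00.
That's a single block of 180 minutes.

180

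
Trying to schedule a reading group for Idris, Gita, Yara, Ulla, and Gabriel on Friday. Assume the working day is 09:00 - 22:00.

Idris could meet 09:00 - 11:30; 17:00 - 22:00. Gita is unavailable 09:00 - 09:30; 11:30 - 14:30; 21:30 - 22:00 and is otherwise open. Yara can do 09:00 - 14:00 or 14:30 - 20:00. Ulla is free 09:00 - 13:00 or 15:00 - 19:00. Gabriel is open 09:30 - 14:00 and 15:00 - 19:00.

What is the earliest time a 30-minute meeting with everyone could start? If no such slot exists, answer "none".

Idris free: 09:00-11:30, 17:00-22:00.
Gita free: 09:30-11:30, 14:30-21:30 (invert busy blocks within the working day).
Yara free: 09:00-14:00, 14:30-20:00.
Ulla free: 09:00-13:00, 15:00-19:00.
Gabriel free: 09:30-14:00, 15:00-19:00.
Idris ∩ Gita: 09:30-11:30, 17:00-21:30.
Idris ∩ Gita ∩ Yara: 09:30-11:30, 17:00-20:00.
Idris ∩ Gita ∩ Yara ∩ Ulla: 09:30-11:30, 17:00-19:00.
Idris ∩ Gita ∩ Yara ∩ Ulla ∩ Gabriel: 09:30-11:30, 17:00-19:00.
The first common window of at least 30 minutes is 09:30-11:30, so the earliest start is 09:30.

09:30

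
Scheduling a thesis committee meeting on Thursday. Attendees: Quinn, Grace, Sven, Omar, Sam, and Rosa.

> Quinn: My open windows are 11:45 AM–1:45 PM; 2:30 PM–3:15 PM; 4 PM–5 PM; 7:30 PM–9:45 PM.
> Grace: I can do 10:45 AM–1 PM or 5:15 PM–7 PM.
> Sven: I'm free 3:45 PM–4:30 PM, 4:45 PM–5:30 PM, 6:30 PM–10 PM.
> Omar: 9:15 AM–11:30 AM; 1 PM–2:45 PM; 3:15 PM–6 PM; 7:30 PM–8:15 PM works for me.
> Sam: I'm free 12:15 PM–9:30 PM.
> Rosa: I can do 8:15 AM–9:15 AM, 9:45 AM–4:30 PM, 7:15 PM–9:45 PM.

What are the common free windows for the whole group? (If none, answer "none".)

none

Quinn ∩ Grace: 11:45-13:00.
Quinn ∩ Grace ∩ Sven: ∅.
Quinn ∩ Grace ∩ Sven ∩ Omar: ∅.
Quinn ∩ Grace ∩ Sven ∩ Omar ∩ Sam: ∅.
Quinn ∩ Grace ∩ Sven ∩ Omar ∩ Sam ∩ Rosa: ∅.
There is no time when everyone is free.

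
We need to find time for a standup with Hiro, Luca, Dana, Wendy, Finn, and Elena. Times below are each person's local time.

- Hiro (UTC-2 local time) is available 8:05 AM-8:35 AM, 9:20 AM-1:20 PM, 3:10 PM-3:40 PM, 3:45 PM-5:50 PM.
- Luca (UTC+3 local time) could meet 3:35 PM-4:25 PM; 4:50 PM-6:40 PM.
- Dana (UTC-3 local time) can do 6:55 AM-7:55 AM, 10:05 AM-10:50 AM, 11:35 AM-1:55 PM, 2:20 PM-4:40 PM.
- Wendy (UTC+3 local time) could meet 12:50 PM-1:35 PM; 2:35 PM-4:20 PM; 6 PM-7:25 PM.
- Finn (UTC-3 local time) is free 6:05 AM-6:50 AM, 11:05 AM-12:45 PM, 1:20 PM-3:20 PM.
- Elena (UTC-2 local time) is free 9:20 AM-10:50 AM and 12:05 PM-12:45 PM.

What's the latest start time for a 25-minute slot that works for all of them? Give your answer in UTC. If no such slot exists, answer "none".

Hiro in UTC: 10:05-10:35, 11:20-15:20, 17:10-17:40, 17:45-19:50 (add 2h to convert from UTC-2).
Luca in UTC: 12:35-13:25, 13:50-15:40 (subtract 3h to convert from UTC+3).
Dana in UTC: 09:55-10:55, 13:05-13:50, 14:35-16:55, 17:20-19:40 (add 3h to convert from UTC-3).
Wendy in UTC: 09:50-10:35, 11:35-13:20, 15:00-16:25 (subtract 3h to convert from UTC+3).
Finn in UTC: 09:05-09:50, 14:05-15:45, 16:20-18:20 (add 3h to convert from UTC-3).
Elena in UTC: 11:20-12:50, 14:05-14:45 (add 2h to convert from UTC-2).
Hiro ∩ Luca: 12:35-13:25, 13:50-15:20.
Hiro ∩ Luca ∩ Dana: 13:05-13:25, 14:35-15:20.
Hiro ∩ Luca ∩ Dana ∩ Wendy: 13:05-13:20, 15:00-15:20.
Hiro ∩ Luca ∩ Dana ∩ Wendy ∩ Finn: 15:00-15:20.
Hiro ∩ Luca ∩ Dana ∩ Wendy ∩ Finn ∩ Elena: ∅.
There is no time when everyone is free.
No common window is at least 25 minutes long.

none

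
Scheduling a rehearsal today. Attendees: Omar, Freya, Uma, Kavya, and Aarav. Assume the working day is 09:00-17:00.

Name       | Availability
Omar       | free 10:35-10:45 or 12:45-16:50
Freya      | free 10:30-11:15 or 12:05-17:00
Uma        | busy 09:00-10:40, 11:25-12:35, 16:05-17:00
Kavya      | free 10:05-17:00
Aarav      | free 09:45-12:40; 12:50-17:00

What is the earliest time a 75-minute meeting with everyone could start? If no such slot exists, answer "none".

Omar free: 10:35-10:45, 12:45-16:50.
Freya free: 10:30-11:15, 12:05-17:00.
Uma free: 10:40-11:25, 12:35-16:05 (invert busy blocks within the working day).
Kavya free: 10:05-17:00.
Aarav free: 09:45-12:40, 12:50-17:00.
Omar ∩ Freya: 10:35-10:45, 12:45-16:50.
Omar ∩ Freya ∩ Uma: 10:40-10:45, 12:45-16:05.
Omar ∩ Freya ∩ Uma ∩ Kavya: 10:40-10:45, 12:45-16:05.
Omar ∩ Freya ∩ Uma ∩ Kavya ∩ Aarav: 10:40-10:45, 12:50-16:05.
The first common window of at least 75 minutes is 12:50-16:05, so the earliest start is 12:50.

12:50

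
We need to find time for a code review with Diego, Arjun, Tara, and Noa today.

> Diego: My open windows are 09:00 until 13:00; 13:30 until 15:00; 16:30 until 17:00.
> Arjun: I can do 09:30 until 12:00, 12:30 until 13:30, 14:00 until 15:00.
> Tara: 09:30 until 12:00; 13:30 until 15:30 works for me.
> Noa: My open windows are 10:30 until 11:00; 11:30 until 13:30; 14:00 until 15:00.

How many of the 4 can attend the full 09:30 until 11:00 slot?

3

Diego, Arjun, and Tara can make the full 09:30-11:00 slot — that's 3.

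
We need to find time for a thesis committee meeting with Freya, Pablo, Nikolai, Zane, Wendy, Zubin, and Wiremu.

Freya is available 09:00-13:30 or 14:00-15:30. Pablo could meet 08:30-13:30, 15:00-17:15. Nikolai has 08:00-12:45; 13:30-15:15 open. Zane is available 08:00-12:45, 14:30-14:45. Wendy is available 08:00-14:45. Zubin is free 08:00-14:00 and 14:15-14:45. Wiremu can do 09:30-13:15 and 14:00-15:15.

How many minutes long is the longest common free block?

Freya ∩ Pablo: 09:00-13:30, 15:00-15:30.
Freya ∩ Pablo ∩ Nikolai: 09:00-12:45, 15:00-15:15.
Freya ∩ Pablo ∩ Nikolai ∩ Zane: 09:00-12:45.
Freya ∩ Pablo ∩ Nikolai ∩ Zane ∩ Wendy: 09:00-12:45.
Freya ∩ Pablo ∩ Nikolai ∩ Zane ∩ Wendy ∩ Zubin: 09:00-12:45.
Freya ∩ Pablo ∩ Nikolai ∩ Zane ∩ Wendy ∩ Zubin ∩ Wiremu: 09:30-12:45.
Those are the intersection windows.
The longest is 09:30-12:45 at 195 minutes.

195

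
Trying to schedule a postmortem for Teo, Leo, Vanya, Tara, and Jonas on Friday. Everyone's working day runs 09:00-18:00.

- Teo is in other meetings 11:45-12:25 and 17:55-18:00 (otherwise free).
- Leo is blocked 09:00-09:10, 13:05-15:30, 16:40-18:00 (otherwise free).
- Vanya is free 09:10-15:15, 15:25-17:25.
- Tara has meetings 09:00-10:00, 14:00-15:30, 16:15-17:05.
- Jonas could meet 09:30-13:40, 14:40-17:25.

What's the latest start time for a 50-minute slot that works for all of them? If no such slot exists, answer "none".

Teo free: 09:00-11:45, 12:25-17:55 (invert busy blocks within the working day).
Leo free: 09:10-13:05, 15:30-16:40 (invert busy blocks within the working day).
Vanya free: 09:10-15:15, 15:25-17:25.
Tara free: 10:00-14:00, 15:30-16:15, 17:05-18:00 (invert busy blocks within the working day).
Jonas free: 09:30-13:40, 14:40-17:25.
Teo ∩ Leo: 09:10-11:45, 12:25-13:05, 15:30-16:40.
Teo ∩ Leo ∩ Vanya: 09:10-11:45, 12:25-13:05, 15:30-16:40.
Teo ∩ Leo ∩ Vanya ∩ Tara: 10:00-11:45, 12:25-13:05, 15:30-16:15.
Teo ∩ Leo ∩ Vanya ∩ Tara ∩ Jonas: 10:00-11:45, 12:25-13:05, 15:30-16:15.
The last common window of at least 50 minutes is 10:00-11:45; a 50-minute meeting can start as late as 10:55 and still end by 11:45.

10:55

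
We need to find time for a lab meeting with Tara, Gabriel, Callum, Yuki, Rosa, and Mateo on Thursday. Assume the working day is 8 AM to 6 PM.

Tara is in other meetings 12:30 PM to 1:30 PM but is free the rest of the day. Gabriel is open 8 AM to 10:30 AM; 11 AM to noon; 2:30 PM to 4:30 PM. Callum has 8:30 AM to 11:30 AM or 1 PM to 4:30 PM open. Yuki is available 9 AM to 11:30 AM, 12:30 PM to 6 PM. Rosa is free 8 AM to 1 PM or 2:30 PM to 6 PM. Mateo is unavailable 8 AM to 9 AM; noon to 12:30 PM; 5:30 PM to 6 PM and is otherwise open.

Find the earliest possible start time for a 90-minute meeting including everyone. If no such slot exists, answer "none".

09:00

Tara free: 08:00-12:30, 13:30-18:00 (invert busy blocks within the working day).
Gabriel free: 08:00-10:30, 11:00-12:00, 14:30-16:30.
Callum free: 08:30-11:30, 13:00-16:30.
Yuki free: 09:00-11:30, 12:30-18:00.
Rosa free: 08:00-13:00, 14:30-18:00.
Mateo free: 09:00-12:00, 12:30-17:30 (invert busy blocks within the working day).
Tara ∩ Gabriel: 08:00-10:30, 11:00-12:00, 14:30-16:30.
Tara ∩ Gabriel ∩ Callum: 08:30-10:30, 11:00-11:30, 14:30-16:30.
Tara ∩ Gabriel ∩ Callum ∩ Yuki: 09:00-10:30, 11:00-11:30, 14:30-16:30.
Tara ∩ Gabriel ∩ Callum ∩ Yuki ∩ Rosa: 09:00-10:30, 11:00-11:30, 14:30-16:30.
Tara ∩ Gabriel ∩ Callum ∩ Yuki ∩ Rosa ∩ Mateo: 09:00-10:30, 11:00-11:30, 14:30-16:30.
The first common window of at least 90 minutes is 09:00-10:30, so the earliest start is 09:00.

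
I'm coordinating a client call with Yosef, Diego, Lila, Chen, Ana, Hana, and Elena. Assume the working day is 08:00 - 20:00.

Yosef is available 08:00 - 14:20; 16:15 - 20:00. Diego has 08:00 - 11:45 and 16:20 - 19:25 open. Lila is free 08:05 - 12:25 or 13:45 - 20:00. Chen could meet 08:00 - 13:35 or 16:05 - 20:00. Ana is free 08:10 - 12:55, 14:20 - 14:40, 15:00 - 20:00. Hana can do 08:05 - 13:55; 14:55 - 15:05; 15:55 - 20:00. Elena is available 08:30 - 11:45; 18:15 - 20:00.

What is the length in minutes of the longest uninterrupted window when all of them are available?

Yosef ∩ Diego: 08:00-11:45, 16:20-19:25.
Yosef ∩ Diego ∩ Lila: 08:05-11:45, 16:20-19:25.
Yosef ∩ Diego ∩ Lila ∩ Chen: 08:05-11:45, 16:20-19:25.
Yosef ∩ Diego ∩ Lila ∩ Chen ∩ Ana: 08:10-11:45, 16:20-19:25.
Yosef ∩ Diego ∩ Lila ∩ Chen ∩ Ana ∩ Hana: 08:10-11:45, 16:20-19:25.
Yosef ∩ Diego ∩ Lila ∩ Chen ∩ Ana ∩ Hana ∩ Elena: 08:30-11:45, 18:15-19:25.
The longest is 08:30-11:45 at 195 minutes.

195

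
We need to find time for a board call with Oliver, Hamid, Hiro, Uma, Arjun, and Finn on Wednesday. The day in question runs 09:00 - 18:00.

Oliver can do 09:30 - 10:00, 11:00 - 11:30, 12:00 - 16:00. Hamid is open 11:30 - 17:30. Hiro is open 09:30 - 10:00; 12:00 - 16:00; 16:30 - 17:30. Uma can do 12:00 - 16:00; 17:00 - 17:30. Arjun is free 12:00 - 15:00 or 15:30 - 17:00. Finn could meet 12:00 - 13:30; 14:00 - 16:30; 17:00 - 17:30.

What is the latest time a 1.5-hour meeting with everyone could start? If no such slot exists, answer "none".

Oliver ∩ Hamid: 12:00-16:00.
Oliver ∩ Hamid ∩ Hiro: 12:00-16:00.
Oliver ∩ Hamid ∩ Hiro ∩ Uma: 12:00-16:00.
Oliver ∩ Hamid ∩ Hiro ∩ Uma ∩ Arjun: 12:00-15:00, 15:30-16:00.
Oliver ∩ Hamid ∩ Hiro ∩ Uma ∩ Arjun ∩ Finn: 12:00-13:30, 14:00-15:00, 15:30-16:00.
The last common window of at least 90 minutes is 12:00-13:30; a 90-minute meeting can start as late as 12:00 and still end by 13:30.

12:00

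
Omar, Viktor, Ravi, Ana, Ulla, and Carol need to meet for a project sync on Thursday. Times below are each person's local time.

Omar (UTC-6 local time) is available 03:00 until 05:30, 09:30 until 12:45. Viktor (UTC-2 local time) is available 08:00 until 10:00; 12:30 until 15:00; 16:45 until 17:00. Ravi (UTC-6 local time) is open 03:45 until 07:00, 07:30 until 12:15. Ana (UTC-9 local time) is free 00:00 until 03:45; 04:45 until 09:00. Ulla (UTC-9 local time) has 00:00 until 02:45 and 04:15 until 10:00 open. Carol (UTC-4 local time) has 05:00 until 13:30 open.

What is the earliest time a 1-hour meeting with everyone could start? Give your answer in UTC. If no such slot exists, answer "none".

10:00

Omar in UTC: 09:00-11:30, 15:30-18:45 (add 6h to convert from UTC-6).
Viktor in UTC: 10:00-12:00, 14:30-17:00, 18:45-19:00 (add 2h to convert from UTC-2).
Ravi in UTC: 09:45-13:00, 13:30-18:15 (add 6h to convert from UTC-6).
Ana in UTC: 09:00-12:45, 13:45-18:00 (add 9h to convert from UTC-9).
Ulla in UTC: 09:00-11:45, 13:15-19:00 (add 9h to convert from UTC-9).
Carol in UTC: 09:00-17:30 (add 4h to convert from UTC-4).
Omar ∩ Viktor: 10:00-11:30, 15:30-17:00.
Omar ∩ Viktor ∩ Ravi: 10:00-11:30, 15:30-17:00.
Omar ∩ Viktor ∩ Ravi ∩ Ana: 10:00-11:30, 15:30-17:00.
Omar ∩ Viktor ∩ Ravi ∩ Ana ∩ Ulla: 10:00-11:30, 15:30-17:00.
Omar ∩ Viktor ∩ Ravi ∩ Ana ∩ Ulla ∩ Carol: 10:00-11:30, 15:30-17:00.
The first common window of at least 60 minutes is 10:00-11:30, so the earliest start is 10:00.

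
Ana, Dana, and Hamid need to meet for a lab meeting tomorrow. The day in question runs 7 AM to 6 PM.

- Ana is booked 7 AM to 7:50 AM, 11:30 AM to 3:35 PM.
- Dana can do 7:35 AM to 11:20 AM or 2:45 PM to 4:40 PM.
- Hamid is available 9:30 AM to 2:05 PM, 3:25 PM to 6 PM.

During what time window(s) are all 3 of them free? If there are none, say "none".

Ana free: 07:50-11:30, 15:35-18:00 (invert busy blocks within the working day).
Dana free: 07:35-11:20, 14:45-16:40.
Hamid free: 09:30-14:05, 15:25-18:00.
Ana ∩ Dana: 07:50-11:20, 15:35-16:40.
Ana ∩ Dana ∩ Hamid: 09:30-11:20, 15:35-16:40.
Those are the intersection windows.

09:30-11:20, 15:35-16:40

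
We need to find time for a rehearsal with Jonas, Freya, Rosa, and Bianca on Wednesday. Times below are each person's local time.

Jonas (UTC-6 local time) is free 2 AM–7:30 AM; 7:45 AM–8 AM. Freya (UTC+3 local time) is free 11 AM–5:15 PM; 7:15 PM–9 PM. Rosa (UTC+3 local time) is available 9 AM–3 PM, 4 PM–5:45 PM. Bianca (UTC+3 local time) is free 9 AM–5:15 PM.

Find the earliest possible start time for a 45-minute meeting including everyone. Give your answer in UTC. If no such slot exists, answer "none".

Jonas in UTC: 08:00-13:30, 13:45-14:00 (add 6h to convert from UTC-6).
Freya in UTC: 08:00-14:15, 16:15-18:00 (subtract 3h to convert from UTC+3).
Rosa in UTC: 06:00-12:00, 13:00-14:45 (subtract 3h to convert from UTC+3).
Bianca in UTC: 06:00-14:15 (subtract 3h to convert from UTC+3).
Jonas ∩ Freya: 08:00-13:30, 13:45-14:00.
Jonas ∩ Freya ∩ Rosa: 08:00-12:00, 13:00-13:30, 13:45-14:00.
Jonas ∩ Freya ∩ Rosa ∩ Bianca: 08:00-12:00, 13:00-13:30, 13:45-14:00.
The first common window of at least 45 minutes is 08:00-12:00, so the earliest start is 08:00.

08:00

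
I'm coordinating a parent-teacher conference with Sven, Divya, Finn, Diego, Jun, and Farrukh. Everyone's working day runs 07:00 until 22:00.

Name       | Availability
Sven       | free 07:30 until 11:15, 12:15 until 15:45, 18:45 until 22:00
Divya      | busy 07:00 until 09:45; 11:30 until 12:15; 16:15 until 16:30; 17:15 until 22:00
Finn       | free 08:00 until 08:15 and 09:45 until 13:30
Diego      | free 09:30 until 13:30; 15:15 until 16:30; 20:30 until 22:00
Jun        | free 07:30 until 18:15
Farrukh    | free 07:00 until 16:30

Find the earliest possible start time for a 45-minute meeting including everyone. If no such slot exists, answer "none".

Sven free: 07:30-11:15, 12:15-15:45, 18:45-22:00.
Divya free: 09:45-11:30, 12:15-16:15, 16:30-17:15 (invert busy blocks within the working day).
Finn free: 08:00-08:15, 09:45-13:30.
Diego free: 09:30-13:30, 15:15-16:30, 20:30-22:00.
Jun free: 07:30-18:15.
Farrukh free: 07:00-16:30.
Sven ∩ Divya: 09:45-11:15, 12:15-15:45.
Sven ∩ Divya ∩ Finn: 09:45-11:15, 12:15-13:30.
Sven ∩ Divya ∩ Finn ∩ Diego: 09:45-11:15, 12:15-13:30.
Sven ∩ Divya ∩ Finn ∩ Diego ∩ Jun: 09:45-11:15, 12:15-13:30.
Sven ∩ Divya ∩ Finn ∩ Diego ∩ Jun ∩ Farrukh: 09:45-11:15, 12:15-13:30.
The first common window of at least 45 minutes is 09:45-11:15, so the earliest start is 09:45.

09:45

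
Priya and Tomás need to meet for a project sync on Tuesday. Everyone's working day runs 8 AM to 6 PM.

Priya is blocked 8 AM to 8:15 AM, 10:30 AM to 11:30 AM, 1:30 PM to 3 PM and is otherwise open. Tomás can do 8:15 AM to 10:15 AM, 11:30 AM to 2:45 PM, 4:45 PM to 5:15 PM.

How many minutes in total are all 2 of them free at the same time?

270

Priya free: 08:15-10:30, 11:30-13:30, 15:00-18:00 (invert busy blocks within the working day).
Tomás free: 08:15-10:15, 11:30-14:45, 16:45-17:15.
Priya ∩ Tomás: 08:15-10:15, 11:30-13:30, 16:45-17:15.
Summing the common windows: 120 + 120 + 30 = 270 minutes.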